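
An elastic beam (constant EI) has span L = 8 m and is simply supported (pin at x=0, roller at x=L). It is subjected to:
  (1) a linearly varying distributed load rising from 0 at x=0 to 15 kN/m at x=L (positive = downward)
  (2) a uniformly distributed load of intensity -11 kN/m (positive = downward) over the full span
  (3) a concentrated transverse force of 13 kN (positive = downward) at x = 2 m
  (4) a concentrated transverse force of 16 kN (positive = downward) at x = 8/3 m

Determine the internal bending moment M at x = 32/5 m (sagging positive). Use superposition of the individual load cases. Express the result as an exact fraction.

Load 1 — triangular load w₀=15 kN/m (0→w₀ over full span):
  M_1 = w₀Lx/6 - w₀x³/(6L) = 15·8·(32/5)/6 - 15·(32/5)³/(6·8) = 1152/25 kN·m
Load 2 — uniform load w=-11 kN/m over full span:
  M_2 = wx(L-x)/2 = (-11)·(32/5)·(8-(32/5))/2 = -1408/25 kN·m
Load 3 — point force P=13 kN at a=2 m (b=L-a=6):
  M_3 = Pa(L-x)/L  [x>a] = 13·2·(8-(32/5))/8 = 26/5 kN·m
Load 4 — point force P=16 kN at a=8/3 m (b=L-a=16/3):
  M_4 = Pa(L-x)/L  [x>a] = 16·(8/3)·(8-(32/5))/8 = 128/15 kN·m
Superposition: M = Σ M_i = 262/75 kN·m ≈ 3.493333 kN·m

M(32/5) = 262/75 kN·m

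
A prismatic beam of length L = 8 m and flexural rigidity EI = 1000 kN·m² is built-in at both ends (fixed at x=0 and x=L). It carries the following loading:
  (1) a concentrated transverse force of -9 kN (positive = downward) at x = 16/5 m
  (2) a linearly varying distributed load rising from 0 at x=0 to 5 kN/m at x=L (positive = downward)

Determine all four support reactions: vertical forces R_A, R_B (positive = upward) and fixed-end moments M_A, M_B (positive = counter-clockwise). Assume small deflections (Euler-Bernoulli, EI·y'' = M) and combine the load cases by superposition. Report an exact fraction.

Load 1 — point force P=-9 kN at a=16/5 m (b=L-a=24/5):
  R_A = Pb²(3a+b)/L³ = (-9)·(24/5)²·(3·(16/5)+(24/5))/8³ = -729/125 kN
  M_A = Pab²/L² = (-9)·(16/5)·(24/5)²/8² = -1296/125 kN·m
  R_B = Pa²(a+3b)/L³ = (-9)·(16/5)²·((16/5)+3·(24/5))/8³ = -396/125 kN
  M_B = -Pa²b/L² = -(-9)·(16/5)²·(24/5)/8² = 864/125 kN·m
Load 2 — triangular load w₀=5 kN/m (0→w₀ over full span):
  R_A = 3w₀L/20 = 3·5·8/20 = 6 kN
  M_A = w₀L²/30 = 5·8²/30 = 32/3 kN·m
  R_B = 7w₀L/20 = 7·5·8/20 = 14 kN
  M_B = -w₀L²/20 = -5·8²/20 = -16 kN·m
Superposition: R_A = 21/125 kN, M_A = 112/375 kN·m, R_B = 1354/125 kN, M_B = -1136/125 kN·m

R_A = 21/125 kN, M_A = 112/375 kN·m, R_B = 1354/125 kN, M_B = -1136/125 kN·m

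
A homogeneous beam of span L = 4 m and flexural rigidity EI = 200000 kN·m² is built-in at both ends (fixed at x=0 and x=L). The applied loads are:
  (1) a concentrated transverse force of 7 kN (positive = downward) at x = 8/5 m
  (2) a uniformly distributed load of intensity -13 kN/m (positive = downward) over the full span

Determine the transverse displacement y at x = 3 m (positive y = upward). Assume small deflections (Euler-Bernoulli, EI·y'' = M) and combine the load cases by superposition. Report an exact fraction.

y(3) = 473/24000000 m

Load 1 — point force P=7 kN at a=8/5 m (b=L-a=12/5):
  y_1 = -Pa²(L-x)²(3bL-(3b+a)(L-x))/(6L³EI)  [x>a] = -7·(8/5)²·(4-3)²·(3·(12/5)·4-(3·(12/5)+(8/5))·(4-3))/(6·4³·200000) = -7/1500000 m
Load 2 — uniform load w=-13 kN/m over full span:
  y_2 = -wx²(L-x)²/(24EI) = -(-13)·3²·(4-3)²/(24·200000) = 39/1600000 m
Superposition: y = Σ y_i = 473/24000000 m ≈ 0.000020 m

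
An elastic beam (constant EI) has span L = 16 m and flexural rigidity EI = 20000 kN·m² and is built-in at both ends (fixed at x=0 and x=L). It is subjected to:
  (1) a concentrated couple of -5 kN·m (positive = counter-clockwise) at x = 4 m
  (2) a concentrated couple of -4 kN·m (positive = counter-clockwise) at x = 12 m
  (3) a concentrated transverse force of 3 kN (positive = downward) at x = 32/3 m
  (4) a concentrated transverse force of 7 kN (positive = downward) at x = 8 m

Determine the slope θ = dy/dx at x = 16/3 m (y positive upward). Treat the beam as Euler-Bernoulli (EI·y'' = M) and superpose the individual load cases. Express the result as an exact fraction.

Load 1 — applied couple M₀=-5 kN·m at a=4 m (b=L-a=12):
  θ_1 = (R_Ax²/2 - M_Ax - M₀(x-a))/EI  [x>a] with R_A=-45/128, M_A=15/16 = ((-45/128)·(16/3)²/2 - (15/16)·(16/3) - (-5)·((16/3)-4))/20000 = -1/6000 rad
Load 2 — applied couple M₀=-4 kN·m at a=12 m (b=L-a=4):
  θ_2 = (R_Ax²/2 - M_Ax)/EI  [x≤a] with R_A=-9/32, M_A=-5/4 = ((-9/32)·(16/3)²/2 - (-5/4)·(16/3))/20000 = 1/7500 rad
Load 3 — point force P=3 kN at a=32/3 m (b=L-a=16/3):
  θ_3 = -Pb²x(2aL-(3a+b)x)/(2L³EI)  [x≤a] = -3·(16/3)²·(16/3)·(2·(32/3)·16-(3·(32/3)+(16/3))·(16/3))/(2·16³·20000) = -4/10125 rad
Load 4 — point force P=7 kN at a=8 m (b=L-a=8):
  θ_4 = -Pb²x(2aL-(3a+b)x)/(2L³EI)  [x≤a] = -7·8²·(16/3)·(2·8·16-(3·8+8)·(16/3))/(2·16³·20000) = -7/5625 rad
Superposition: θ = Σ θ_i = -271/162000 rad ≈ -0.001673 rad

θ(16/3) = -271/162000 rad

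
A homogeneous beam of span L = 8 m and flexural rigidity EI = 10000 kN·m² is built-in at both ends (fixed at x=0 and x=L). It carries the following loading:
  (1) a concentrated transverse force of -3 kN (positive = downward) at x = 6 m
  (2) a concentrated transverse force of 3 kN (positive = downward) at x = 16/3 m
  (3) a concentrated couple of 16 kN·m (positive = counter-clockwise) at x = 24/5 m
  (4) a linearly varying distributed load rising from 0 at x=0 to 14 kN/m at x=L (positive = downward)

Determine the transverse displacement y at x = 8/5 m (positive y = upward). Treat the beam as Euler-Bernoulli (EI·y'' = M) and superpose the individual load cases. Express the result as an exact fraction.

Load 1 — point force P=-3 kN at a=6 m (b=L-a=2):
  y_1 = -Pb²x²(3aL-(3a+b)x)/(6L³EI)  [x≤a] = -(-3)·2²·(8/5)²·(3·6·8-(3·6+2)·(8/5))/(6·8³·10000) = 7/62500 m
Load 2 — point force P=3 kN at a=16/3 m (b=L-a=8/3):
  y_2 = -Pb²x²(3aL-(3a+b)x)/(6L³EI)  [x≤a] = -3·(8/3)²·(8/5)²·(3·(16/3)·8-(3·(16/3)+(8/3))·(8/5))/(6·8³·10000) = -368/2109375 m
Load 3 — applied couple M₀=16 kN·m at a=24/5 m (b=L-a=16/5):
  y_3 = (R_Ax³/6 - M_Ax²/2)/EI  [x≤a] with R_A=72/25, M_A=128/25 = ((72/25)·(8/5)³/6 - (128/25)·(8/5)²/2)/10000 = -896/1953125 m
Load 4 — triangular load w₀=14 kN/m (0→w₀ over full span):
  y_4 = -w₀x²(L-x)²(x+2L)/(120LEI) = -14·(8/5)²·(8-(8/5))²·((8/5)+2·8)/(120·8·10000) = -78848/29296875 m
Superposition: y = Σ y_i = -3388243/1054687500 m ≈ -0.003213 m

y(8/5) = -3388243/1054687500 m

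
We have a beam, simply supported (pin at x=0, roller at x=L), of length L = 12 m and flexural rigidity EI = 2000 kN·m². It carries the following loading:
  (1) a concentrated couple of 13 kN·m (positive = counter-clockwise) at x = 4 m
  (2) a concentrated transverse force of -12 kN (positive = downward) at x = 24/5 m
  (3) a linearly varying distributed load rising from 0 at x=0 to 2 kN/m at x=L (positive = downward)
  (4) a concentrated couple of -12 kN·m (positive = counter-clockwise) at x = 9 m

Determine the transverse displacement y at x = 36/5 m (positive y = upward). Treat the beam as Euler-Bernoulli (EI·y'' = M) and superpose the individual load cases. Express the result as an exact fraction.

Load 1 — applied couple M₀=13 kN·m at a=4 m (b=L-a=8):
  y_1 = (M₀x³/(6L)-M₀(x-a)²/2+C₁x)/EI  [x>a] with C₁=M₀(3b²-L²)/(6L)=26/3 = (13·(36/5)³/(6·12)-13·((36/5)-4)²/2+(26/3)·(36/5))/2000 = 494/15625 m
Load 2 — point force P=-12 kN at a=24/5 m (b=L-a=36/5):
  y_2 = -Pa(L-x)(2Lx-a²-x²)/(6LEI)  [x>a] = -(-12)·(24/5)·(12-(36/5))·(2·12·(36/5)-(24/5)²-(36/5)²)/(6·12·2000) = 14688/78125 m
Load 3 — triangular load w₀=2 kN/m (0→w₀ over full span):
  y_3 = -w₀x(7L⁴-10L²x²+3x⁴)/(360LEI) = -2·(36/5)·(7·12⁴-10·12²·(36/5)²+3·(36/5)⁴)/(360·12·2000) = -255744/1953125 m
Load 4 — applied couple M₀=-12 kN·m at a=9 m (b=L-a=3):
  y_4 = (M₀x³/(6L)+C₁x)/EI  [x≤a] with C₁=M₀(3b²-L²)/(6L)=39/2 = ((-12)·(36/5)³/(6·12)+(39/2)·(36/5))/2000 = 4887/125000 m
Superposition: y = Σ y_i = 1996523/15625000 m ≈ 0.127777 m

y(36/5) = 1996523/15625000 m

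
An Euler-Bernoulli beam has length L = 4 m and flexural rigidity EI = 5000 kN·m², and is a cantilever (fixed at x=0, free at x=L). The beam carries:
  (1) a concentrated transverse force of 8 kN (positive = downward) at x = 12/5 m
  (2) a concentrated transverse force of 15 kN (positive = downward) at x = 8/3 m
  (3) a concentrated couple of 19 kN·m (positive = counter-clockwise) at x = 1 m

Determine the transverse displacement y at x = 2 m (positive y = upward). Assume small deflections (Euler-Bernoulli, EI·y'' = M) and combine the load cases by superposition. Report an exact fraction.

Load 1 — point force P=8 kN at a=12/5 m (b=L-a=8/5):
  y_1 = -Px²(3a-x)/(6EI)  [x≤a] = -8·2²·(3·(12/5)-2)/(6·5000) = -52/9375 m
Load 2 — point force P=15 kN at a=8/3 m (b=L-a=4/3):
  y_2 = -Px²(3a-x)/(6EI)  [x≤a] = -15·2²·(3·(8/3)-2)/(6·5000) = -3/250 m
Load 3 — applied couple M₀=19 kN·m at a=1 m (b=L-a=3):
  y_3 = M₀a(2x-a)/(2EI)  [x>a] = 19·1·(2·2-1)/(2·5000) = 57/10000 m
Superposition: y = Σ y_i = -1777/150000 m ≈ -0.011847 m

y(2) = -1777/150000 m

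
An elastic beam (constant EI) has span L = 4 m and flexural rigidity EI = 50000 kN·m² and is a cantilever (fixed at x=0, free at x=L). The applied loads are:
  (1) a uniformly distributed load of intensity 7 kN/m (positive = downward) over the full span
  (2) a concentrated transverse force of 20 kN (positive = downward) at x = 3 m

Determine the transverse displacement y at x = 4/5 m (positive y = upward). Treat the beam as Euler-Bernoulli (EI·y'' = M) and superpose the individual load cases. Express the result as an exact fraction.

Load 1 — uniform load w=7 kN/m over full span:
  y_1 = -wx²(x²-4Lx+6L²)/(24EI) = -7·(4/5)²·((4/5)²-4·4·(4/5)+6·4²)/(24·50000) = -1834/5859375 m
Load 2 — point force P=20 kN at a=3 m (b=L-a=1):
  y_2 = -Px²(3a-x)/(6EI)  [x≤a] = -20·(4/5)²·(3·3-(4/5))/(6·50000) = -82/234375 m
Superposition: y = Σ y_i = -3884/5859375 m ≈ -0.000663 m

y(4/5) = -3884/5859375 m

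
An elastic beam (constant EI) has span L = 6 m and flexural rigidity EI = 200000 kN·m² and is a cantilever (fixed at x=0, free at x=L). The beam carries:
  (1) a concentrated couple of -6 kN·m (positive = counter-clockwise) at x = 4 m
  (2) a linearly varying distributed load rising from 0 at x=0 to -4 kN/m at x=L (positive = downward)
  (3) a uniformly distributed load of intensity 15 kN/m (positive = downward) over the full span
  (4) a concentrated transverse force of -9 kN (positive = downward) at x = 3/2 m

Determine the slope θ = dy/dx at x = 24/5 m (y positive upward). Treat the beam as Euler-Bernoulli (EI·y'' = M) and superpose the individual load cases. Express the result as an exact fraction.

θ(24/5) = -2213247/1000000000 rad

Load 1 — applied couple M₀=-6 kN·m at a=4 m (b=L-a=2):
  θ_1 = M₀a/EI  [x>a] = (-6)·4/200000 = -3/25000 rad
Load 2 — triangular load w₀=-4 kN/m (0→w₀ over full span):
  θ_2 = (w₀Lx²/4-w₀L²x/3-w₀x⁴/(24L))/EI = ((-4)·6·(24/5)²/4-(-4)·6²·(24/5)/3-(-4)·(24/5)⁴/(24·6))/200000 = 1044/1953125 rad
Load 3 — uniform load w=15 kN/m over full span:
  θ_3 = -wx(x²-3Lx+3L²)/(6EI) = -15·(24/5)·((24/5)²-3·6·(24/5)+3·6²)/(6·200000) = -837/312500 rad
Load 4 — point force P=-9 kN at a=3/2 m (b=L-a=9/2):
  θ_4 = -Pa²/(2EI)  [x>a] = -(-9)·(3/2)²/(2·200000) = 81/1600000 rad
Superposition: θ = Σ θ_i = -2213247/1000000000 rad ≈ -0.002213 rad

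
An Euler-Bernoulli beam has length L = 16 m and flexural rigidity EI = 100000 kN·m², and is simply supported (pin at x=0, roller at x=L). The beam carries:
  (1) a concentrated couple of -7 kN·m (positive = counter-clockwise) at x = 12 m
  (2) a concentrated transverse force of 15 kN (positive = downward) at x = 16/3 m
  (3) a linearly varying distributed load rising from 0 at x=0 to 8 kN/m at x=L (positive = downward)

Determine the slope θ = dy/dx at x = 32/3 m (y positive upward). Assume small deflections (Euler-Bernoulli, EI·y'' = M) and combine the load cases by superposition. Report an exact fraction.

Load 1 — applied couple M₀=-7 kN·m at a=12 m (b=L-a=4):
  θ_1 = (M₀x²/(2L)+C₁)/EI  [x≤a] with C₁=M₀(3b²-L²)/(6L)=91/6 = ((-7)·(32/3)²/(2·16)+(91/6))/100000 = -7/72000 rad
Load 2 — point force P=15 kN at a=16/3 m (b=L-a=32/3):
  θ_2 = -Pa(2L²-6Lx+3x²+a²)/(6LEI)  [x>a] = -15·(16/3)·(2·16²-6·16·(32/3)+3·(32/3)²+(16/3)²)/(6·16·100000) = 4/3375 rad
Load 3 — triangular load w₀=8 kN/m (0→w₀ over full span):
  θ_3 = -w₀(7L⁴-30L²x²+15x⁴)/(360LEI) = -8·(7·16⁴-30·16²·(32/3)²+15·(32/3)⁴)/(360·16·100000) = 11648/3796875 rad
Superposition: θ = Σ θ_i = 1009847/243000000 rad ≈ 0.004156 rad

θ(32/3) = 1009847/243000000 rad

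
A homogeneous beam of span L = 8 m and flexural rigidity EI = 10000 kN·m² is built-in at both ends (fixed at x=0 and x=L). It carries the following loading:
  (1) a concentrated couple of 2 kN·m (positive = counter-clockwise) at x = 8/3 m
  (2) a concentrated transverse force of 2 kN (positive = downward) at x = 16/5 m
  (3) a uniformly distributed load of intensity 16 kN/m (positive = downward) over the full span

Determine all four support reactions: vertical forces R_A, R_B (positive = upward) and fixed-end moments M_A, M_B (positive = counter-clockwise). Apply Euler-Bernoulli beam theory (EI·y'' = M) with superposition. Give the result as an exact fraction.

R_A = 24611/375 kN, M_A = 32864/375 kN·m, R_B = 24139/375 kN, M_B = -32326/375 kN·m

Load 1 — applied couple M₀=2 kN·m at a=8/3 m (b=L-a=16/3):
  R_A = 6M₀ab/L³ = 6·2·(8/3)·(16/3)/8³ = 1/3 kN
  M_A = M₀b(2a-b)/L² = 2·(16/3)·(2·(8/3)-(16/3))/8² = 0 kN·m
  R_B = -6M₀ab/L³ = -6·2·(8/3)·(16/3)/8³ = -1/3 kN
  M_B = M₀a(2b-a)/L² = 2·(8/3)·(2·(16/3)-(8/3))/8² = 2/3 kN·m
Load 2 — point force P=2 kN at a=16/5 m (b=L-a=24/5):
  R_A = Pb²(3a+b)/L³ = 2·(24/5)²·(3·(16/5)+(24/5))/8³ = 162/125 kN
  M_A = Pab²/L² = 2·(16/5)·(24/5)²/8² = 288/125 kN·m
  R_B = Pa²(a+3b)/L³ = 2·(16/5)²·((16/5)+3·(24/5))/8³ = 88/125 kN
  M_B = -Pa²b/L² = -2·(16/5)²·(24/5)/8² = -192/125 kN·m
Load 3 — uniform load w=16 kN/m over full span:
  R_A = wL/2 = 16·8/2 = 64 kN
  M_A = wL²/12 = 16·8²/12 = 256/3 kN·m
  R_B = wL/2 = 16·8/2 = 64 kN
  M_B = -wL²/12 = -16·8²/12 = -256/3 kN·m
Superposition: R_A = 24611/375 kN, M_A = 32864/375 kN·m, R_B = 24139/375 kN, M_B = -32326/375 kN·m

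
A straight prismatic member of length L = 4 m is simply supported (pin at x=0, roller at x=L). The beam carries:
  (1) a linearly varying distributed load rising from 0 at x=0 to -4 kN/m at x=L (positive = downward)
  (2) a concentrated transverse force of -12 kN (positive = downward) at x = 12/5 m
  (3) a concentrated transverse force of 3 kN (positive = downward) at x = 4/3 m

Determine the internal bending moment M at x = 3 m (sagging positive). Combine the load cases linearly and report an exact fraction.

M(3) = -97/10 kN·m

Load 1 — triangular load w₀=-4 kN/m (0→w₀ over full span):
  M_1 = w₀Lx/6 - w₀x³/(6L) = (-4)·4·3/6 - (-4)·3³/(6·4) = -7/2 kN·m
Load 2 — point force P=-12 kN at a=12/5 m (b=L-a=8/5):
  M_2 = Pa(L-x)/L  [x>a] = (-12)·(12/5)·(4-3)/4 = -36/5 kN·m
Load 3 — point force P=3 kN at a=4/3 m (b=L-a=8/3):
  M_3 = Pa(L-x)/L  [x>a] = 3·(4/3)·(4-3)/4 = 1 kN·m
Superposition: M = Σ M_i = -97/10 kN·m ≈ -9.700000 kN·m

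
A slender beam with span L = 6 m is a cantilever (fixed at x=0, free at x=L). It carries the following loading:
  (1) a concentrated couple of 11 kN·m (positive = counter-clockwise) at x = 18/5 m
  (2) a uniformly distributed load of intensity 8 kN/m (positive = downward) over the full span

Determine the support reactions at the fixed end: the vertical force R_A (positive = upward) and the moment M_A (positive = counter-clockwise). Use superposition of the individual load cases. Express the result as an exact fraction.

R_A = 48 kN, M_A = 133 kN·m

Load 1 — applied couple M₀=11 kN·m at a=18/5 m (b=L-a=12/5):
  R_A = 0 kN
  M_A = -M₀ = -11 kN·m
Load 2 — uniform load w=8 kN/m over full span:
  R_A = wL = 8·6 = 48 kN
  M_A = wL²/2 = 8·6²/2 = 144 kN·m
Superposition: R_A = 48 kN, M_A = 133 kN·m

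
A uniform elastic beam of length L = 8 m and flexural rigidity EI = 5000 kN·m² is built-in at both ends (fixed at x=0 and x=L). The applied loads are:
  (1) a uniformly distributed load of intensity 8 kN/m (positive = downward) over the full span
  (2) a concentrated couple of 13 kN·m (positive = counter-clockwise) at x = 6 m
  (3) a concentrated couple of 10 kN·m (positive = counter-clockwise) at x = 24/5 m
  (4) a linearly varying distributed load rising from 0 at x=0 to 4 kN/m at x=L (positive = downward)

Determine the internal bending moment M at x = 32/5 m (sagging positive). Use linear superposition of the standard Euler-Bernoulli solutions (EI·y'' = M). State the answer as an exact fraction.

M(32/5) = -50447/6000 kN·m

Load 1 — uniform load w=8 kN/m over full span:
  M_1 = wLx/2 - wL²/12 - wx²/2 = 8·8·(32/5)/2 - 8·8²/12 - 8·(32/5)²/2 = -128/75 kN·m
Load 2 — applied couple M₀=13 kN·m at a=6 m (b=L-a=2):
  M_2 = R_Ax - M_A - M₀  [x>a] with R_A=117/64, M_A=65/16 = (117/64)·(32/5) - (65/16) - 13 = -429/80 kN·m
Load 3 — applied couple M₀=10 kN·m at a=24/5 m (b=L-a=16/5):
  M_3 = R_Ax - M_A - M₀  [x>a] with R_A=9/5, M_A=16/5 = (9/5)·(32/5) - (16/5) - 10 = -42/25 kN·m
Load 4 — triangular load w₀=4 kN/m (0→w₀ over full span):
  M_4 = 3w₀Lx/20 - w₀L²/30 - w₀x³/(6L) = 3·4·8·(32/5)/20 - 4·8²/30 - 4·(32/5)³/(6·8) = 128/375 kN·m
Superposition: M = Σ M_i = -50447/6000 kN·m ≈ -8.407833 kN·m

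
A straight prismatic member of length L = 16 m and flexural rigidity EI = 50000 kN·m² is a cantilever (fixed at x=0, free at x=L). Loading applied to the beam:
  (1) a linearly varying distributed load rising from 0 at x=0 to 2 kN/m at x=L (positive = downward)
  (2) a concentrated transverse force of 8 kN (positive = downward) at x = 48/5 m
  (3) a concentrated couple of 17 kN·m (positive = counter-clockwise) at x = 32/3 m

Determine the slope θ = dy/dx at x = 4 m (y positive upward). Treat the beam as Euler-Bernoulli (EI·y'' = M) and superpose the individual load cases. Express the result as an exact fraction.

θ(4) = -457/31250 rad

Load 1 — triangular load w₀=2 kN/m (0→w₀ over full span):
  θ_1 = (w₀Lx²/4-w₀L²x/3-w₀x⁴/(24L))/EI = (2·16·4²/4-2·16²·4/3-2·4⁴/(24·16))/50000 = -139/12500 rad
Load 2 — point force P=8 kN at a=48/5 m (b=L-a=32/5):
  θ_2 = -Px(2a-x)/(2EI)  [x≤a] = -8·4·(2·(48/5)-4)/(2·50000) = -76/15625 rad
Load 3 — applied couple M₀=17 kN·m at a=32/3 m (b=L-a=16/3):
  θ_3 = M₀x/EI  [x≤a] = 17·4/50000 = 17/12500 rad
Superposition: θ = Σ θ_i = -457/31250 rad ≈ -0.014624 rad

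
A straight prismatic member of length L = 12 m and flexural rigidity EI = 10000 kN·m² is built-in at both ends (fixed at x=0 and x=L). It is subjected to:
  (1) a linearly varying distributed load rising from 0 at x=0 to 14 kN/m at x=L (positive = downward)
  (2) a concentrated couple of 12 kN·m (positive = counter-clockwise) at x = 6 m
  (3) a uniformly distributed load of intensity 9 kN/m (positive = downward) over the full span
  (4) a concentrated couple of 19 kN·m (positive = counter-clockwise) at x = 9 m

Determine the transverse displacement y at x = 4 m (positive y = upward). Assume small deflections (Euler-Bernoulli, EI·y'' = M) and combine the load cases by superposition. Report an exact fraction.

y(4) = -62933/900000 m

Load 1 — triangular load w₀=14 kN/m (0→w₀ over full span):
  y_1 = -w₀x²(L-x)²(x+2L)/(120LEI) = -14·4²·(12-4)²·(4+2·12)/(120·12·10000) = -784/28125 m
Load 2 — applied couple M₀=12 kN·m at a=6 m (b=L-a=6):
  y_2 = (R_Ax³/6 - M_Ax²/2)/EI  [x≤a] with R_A=3/2, M_A=3 = ((3/2)·4³/6 - 3·4²/2)/10000 = -1/1250 m
Load 3 — uniform load w=9 kN/m over full span:
  y_3 = -wx²(L-x)²/(24EI) = -9·4²·(12-4)²/(24·10000) = -24/625 m
Load 4 — applied couple M₀=19 kN·m at a=9 m (b=L-a=3):
  y_4 = (R_Ax³/6 - M_Ax²/2)/EI  [x≤a] with R_A=57/32, M_A=95/16 = ((57/32)·4³/6 - (95/16)·4²/2)/10000 = -57/20000 m
Superposition: y = Σ y_i = -62933/900000 m ≈ -0.069926 m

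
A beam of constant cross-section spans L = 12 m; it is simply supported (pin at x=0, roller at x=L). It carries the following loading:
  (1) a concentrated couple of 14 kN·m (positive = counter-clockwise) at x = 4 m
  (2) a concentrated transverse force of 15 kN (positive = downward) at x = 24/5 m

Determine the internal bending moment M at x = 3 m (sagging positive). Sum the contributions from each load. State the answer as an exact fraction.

M(3) = 61/2 kN·m

Load 1 — applied couple M₀=14 kN·m at a=4 m (b=L-a=8):
  M_1 = M₀x/L  [x≤a] = 14·3/12 = 7/2 kN·m
Load 2 — point force P=15 kN at a=24/5 m (b=L-a=36/5):
  M_2 = Pbx/L  [x≤a] = 15·(36/5)·3/12 = 27 kN·m
Superposition: M = Σ M_i = 61/2 kN·m ≈ 30.500000 kN·m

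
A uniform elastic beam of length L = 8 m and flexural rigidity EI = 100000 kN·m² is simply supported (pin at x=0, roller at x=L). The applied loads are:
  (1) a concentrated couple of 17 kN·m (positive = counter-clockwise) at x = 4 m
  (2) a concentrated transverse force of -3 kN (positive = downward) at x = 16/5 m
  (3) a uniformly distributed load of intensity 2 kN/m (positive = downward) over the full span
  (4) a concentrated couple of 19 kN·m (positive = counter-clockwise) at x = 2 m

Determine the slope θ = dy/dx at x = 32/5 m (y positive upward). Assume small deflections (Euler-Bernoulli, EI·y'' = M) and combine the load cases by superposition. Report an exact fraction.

θ(32/5) = 2043/50000000 rad

Load 1 — applied couple M₀=17 kN·m at a=4 m (b=L-a=4):
  θ_1 = (M₀x²/(2L)-M₀(x-a)+C₁)/EI  [x>a] with C₁=M₀(3b²-L²)/(6L)=-17/3 = (17·(32/5)²/(2·8)-17·((32/5)-4)+(-17/3))/100000 = -221/7500000 rad
Load 2 — point force P=-3 kN at a=16/5 m (b=L-a=24/5):
  θ_2 = -Pa(2L²-6Lx+3x²+a²)/(6LEI)  [x>a] = -(-3)·(16/5)·(2·8²-6·8·(32/5)+3·(32/5)²+(16/5)²)/(6·8·100000) = -36/390625 rad
Load 3 — uniform load w=2 kN/m over full span:
  θ_3 = -w(L³-6Lx²+4x³)/(24EI) = -2·(8³-6·8·(32/5)²+4·(32/5)³)/(24·100000) = 132/390625 rad
Load 4 — applied couple M₀=19 kN·m at a=2 m (b=L-a=6):
  θ_4 = (M₀x²/(2L)-M₀(x-a)+C₁)/EI  [x>a] with C₁=M₀(3b²-L²)/(6L)=209/12 = (19·(32/5)²/(2·8)-19·((32/5)-2)+(209/12))/100000 = -5263/30000000 rad
Superposition: θ = Σ θ_i = 2043/50000000 rad ≈ 0.000041 rad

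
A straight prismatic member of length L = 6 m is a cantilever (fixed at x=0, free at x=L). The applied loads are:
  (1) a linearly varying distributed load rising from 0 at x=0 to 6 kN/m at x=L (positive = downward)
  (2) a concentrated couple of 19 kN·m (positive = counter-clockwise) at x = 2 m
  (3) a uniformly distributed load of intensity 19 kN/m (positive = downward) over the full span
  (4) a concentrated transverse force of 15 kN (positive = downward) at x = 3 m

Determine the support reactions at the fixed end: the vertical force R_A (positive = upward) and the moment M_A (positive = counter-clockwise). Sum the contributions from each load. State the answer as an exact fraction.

R_A = 147 kN, M_A = 440 kN·m

Load 1 — triangular load w₀=6 kN/m (0→w₀ over full span):
  R_A = w₀L/2 = 6·6/2 = 18 kN
  M_A = w₀L²/3 = 6·6²/3 = 72 kN·m
Load 2 — applied couple M₀=19 kN·m at a=2 m (b=L-a=4):
  R_A = 0 kN
  M_A = -M₀ = -19 kN·m
Load 3 — uniform load w=19 kN/m over full span:
  R_A = wL = 19·6 = 114 kN
  M_A = wL²/2 = 19·6²/2 = 342 kN·m
Load 4 — point force P=15 kN at a=3 m (b=L-a=3):
  R_A = P = 15 kN
  M_A = Pa = 15·3 = 45 kN·m
Superposition: R_A = 147 kN, M_A = 440 kN·m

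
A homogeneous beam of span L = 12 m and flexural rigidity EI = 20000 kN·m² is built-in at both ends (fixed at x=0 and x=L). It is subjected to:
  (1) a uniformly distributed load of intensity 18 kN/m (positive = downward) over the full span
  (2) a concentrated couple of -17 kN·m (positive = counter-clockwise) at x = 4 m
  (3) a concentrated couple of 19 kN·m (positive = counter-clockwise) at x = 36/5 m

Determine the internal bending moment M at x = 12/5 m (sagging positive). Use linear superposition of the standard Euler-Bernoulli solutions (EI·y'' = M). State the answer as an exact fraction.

M(12/5) = -5168/375 kN·m

Load 1 — uniform load w=18 kN/m over full span:
  M_1 = wLx/2 - wL²/12 - wx²/2 = 18·12·(12/5)/2 - 18·12²/12 - 18·(12/5)²/2 = -216/25 kN·m
Load 2 — applied couple M₀=-17 kN·m at a=4 m (b=L-a=8):
  M_2 = R_Ax - M_A  [x≤a] with R_A=-17/9, M_A=0 = (-17/9)·(12/5) - 0 = -68/15 kN·m
Load 3 — applied couple M₀=19 kN·m at a=36/5 m (b=L-a=24/5):
  M_3 = R_Ax - M_A  [x≤a] with R_A=57/25, M_A=152/25 = (57/25)·(12/5) - (152/25) = -76/125 kN·m
Superposition: M = Σ M_i = -5168/375 kN·m ≈ -13.781333 kN·m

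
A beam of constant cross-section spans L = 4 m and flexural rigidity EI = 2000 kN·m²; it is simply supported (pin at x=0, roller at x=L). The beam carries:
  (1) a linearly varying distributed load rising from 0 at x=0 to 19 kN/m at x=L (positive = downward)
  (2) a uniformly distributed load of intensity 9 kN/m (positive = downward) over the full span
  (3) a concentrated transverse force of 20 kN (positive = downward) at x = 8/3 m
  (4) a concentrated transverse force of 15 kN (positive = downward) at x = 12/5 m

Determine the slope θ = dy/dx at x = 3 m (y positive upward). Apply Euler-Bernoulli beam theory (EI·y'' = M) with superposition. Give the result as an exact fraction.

θ(3) = 3743543/129600000 rad

Load 1 — triangular load w₀=19 kN/m (0→w₀ over full span):
  θ_1 = -w₀(7L⁴-30L²x²+15x⁴)/(360LEI) = -19·(7·4⁴-30·4²·3²+15·3⁴)/(360·4·2000) = 24947/2880000 rad
Load 2 — uniform load w=9 kN/m over full span:
  θ_2 = -w(L³-6Lx²+4x³)/(24EI) = -9·(4³-6·4·3²+4·3³)/(24·2000) = 33/4000 rad
Load 3 — point force P=20 kN at a=8/3 m (b=L-a=4/3):
  θ_3 = -Pa(2L²-6Lx+3x²+a²)/(6LEI)  [x>a] = -20·(8/3)·(2·4²-6·4·3+3·3²+(8/3)²)/(6·4·2000) = 53/8100 rad
Load 4 — point force P=15 kN at a=12/5 m (b=L-a=8/5):
  θ_4 = -Pa(2L²-6Lx+3x²+a²)/(6LEI)  [x>a] = -15·(12/5)·(2·4²-6·4·3+3·3²+(12/5)²)/(6·4·2000) = 543/100000 rad
Superposition: θ = Σ θ_i = 3743543/129600000 rad ≈ 0.028885 rad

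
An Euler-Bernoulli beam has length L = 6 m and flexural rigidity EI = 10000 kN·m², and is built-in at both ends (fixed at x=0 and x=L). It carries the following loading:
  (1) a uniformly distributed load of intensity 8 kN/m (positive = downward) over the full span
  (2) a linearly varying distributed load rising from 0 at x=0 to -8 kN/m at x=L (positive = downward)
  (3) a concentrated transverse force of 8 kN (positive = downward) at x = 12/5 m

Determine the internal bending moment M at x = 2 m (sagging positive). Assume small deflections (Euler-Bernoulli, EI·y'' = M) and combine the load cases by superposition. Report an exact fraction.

M(2) = 9488/1125 kN·m

Load 1 — uniform load w=8 kN/m over full span:
  M_1 = wLx/2 - wL²/12 - wx²/2 = 8·6·2/2 - 8·6²/12 - 8·2²/2 = 8 kN·m
Load 2 — triangular load w₀=-8 kN/m (0→w₀ over full span):
  M_2 = 3w₀Lx/20 - w₀L²/30 - w₀x³/(6L) = 3·(-8)·6·2/20 - (-8)·6²/30 - (-8)·2³/(6·6) = -136/45 kN·m
Load 3 — point force P=8 kN at a=12/5 m (b=L-a=18/5):
  M_3 = Pb²(3a+b)x/L³ - Pab²/L²  [x≤a] = 8·(18/5)²·(3·(12/5)+(18/5))·2/6³ - 8·(12/5)·(18/5)²/6² = 432/125 kN·m
Superposition: M = Σ M_i = 9488/1125 kN·m ≈ 8.433778 kN·m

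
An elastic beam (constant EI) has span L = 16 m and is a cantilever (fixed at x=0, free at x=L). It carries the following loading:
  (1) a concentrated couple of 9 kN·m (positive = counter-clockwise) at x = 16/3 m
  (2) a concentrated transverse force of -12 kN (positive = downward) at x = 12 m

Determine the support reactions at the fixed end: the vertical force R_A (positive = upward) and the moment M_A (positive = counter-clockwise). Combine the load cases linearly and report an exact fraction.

R_A = -12 kN, M_A = -153 kN·m

Load 1 — applied couple M₀=9 kN·m at a=16/3 m (b=L-a=32/3):
  R_A = 0 kN
  M_A = -M₀ = -9 kN·m
Load 2 — point force P=-12 kN at a=12 m (b=L-a=4):
  R_A = P = (-12) = -12 kN
  M_A = Pa = (-12)·12 = -144 kN·m
Superposition: R_A = -12 kN, M_A = -153 kN·m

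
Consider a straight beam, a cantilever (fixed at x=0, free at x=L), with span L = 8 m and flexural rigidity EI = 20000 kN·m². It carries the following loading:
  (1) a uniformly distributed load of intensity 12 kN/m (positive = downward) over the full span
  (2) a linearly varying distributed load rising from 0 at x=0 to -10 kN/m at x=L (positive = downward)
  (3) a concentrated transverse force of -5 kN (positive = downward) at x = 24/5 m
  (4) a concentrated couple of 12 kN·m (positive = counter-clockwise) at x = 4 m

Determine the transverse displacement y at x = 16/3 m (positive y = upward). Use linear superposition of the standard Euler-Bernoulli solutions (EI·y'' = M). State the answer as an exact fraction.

Load 1 — uniform load w=12 kN/m over full span:
  y_1 = -wx²(x²-4Lx+6L²)/(24EI) = -12·(16/3)²·((16/3)²-4·8·(16/3)+6·8²)/(24·20000) = -8704/50625 m
Load 2 — triangular load w₀=-10 kN/m (0→w₀ over full span):
  y_2 = (w₀Lx³/12-w₀L²x²/6-w₀x⁵/(120L))/EI = ((-10)·8·(16/3)³/12-(-10)·8²·(16/3)²/6-(-10)·(16/3)⁵/(120·8))/20000 = 47104/455625 m
Load 3 — point force P=-5 kN at a=24/5 m (b=L-a=16/5):
  y_3 = -Pa²(3x-a)/(6EI)  [x>a] = -(-5)·(24/5)²·(3·(16/3)-(24/5))/(6·20000) = 168/15625 m
Load 4 — applied couple M₀=12 kN·m at a=4 m (b=L-a=4):
  y_4 = M₀a(2x-a)/(2EI)  [x>a] = 12·4·(2·(16/3)-4)/(2·20000) = 1/125 m
Superposition: y = Σ y_i = -567203/11390625 m ≈ -0.049796 m

y(16/3) = -567203/11390625 m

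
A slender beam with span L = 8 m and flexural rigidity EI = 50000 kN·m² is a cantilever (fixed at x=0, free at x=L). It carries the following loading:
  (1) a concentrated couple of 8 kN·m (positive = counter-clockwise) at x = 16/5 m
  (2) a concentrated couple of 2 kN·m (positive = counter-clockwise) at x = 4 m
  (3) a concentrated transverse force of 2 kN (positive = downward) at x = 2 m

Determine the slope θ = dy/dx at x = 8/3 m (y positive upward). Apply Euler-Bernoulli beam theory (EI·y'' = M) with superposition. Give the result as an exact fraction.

θ(8/3) = 17/37500 rad

Load 1 — applied couple M₀=8 kN·m at a=16/5 m (b=L-a=24/5):
  θ_1 = M₀x/EI  [x≤a] = 8·(8/3)/50000 = 4/9375 rad
Load 2 — applied couple M₀=2 kN·m at a=4 m (b=L-a=4):
  θ_2 = M₀x/EI  [x≤a] = 2·(8/3)/50000 = 1/9375 rad
Load 3 — point force P=2 kN at a=2 m (b=L-a=6):
  θ_3 = -Pa²/(2EI)  [x>a] = -2·2²/(2·50000) = -1/12500 rad
Superposition: θ = Σ θ_i = 17/37500 rad ≈ 0.000453 rad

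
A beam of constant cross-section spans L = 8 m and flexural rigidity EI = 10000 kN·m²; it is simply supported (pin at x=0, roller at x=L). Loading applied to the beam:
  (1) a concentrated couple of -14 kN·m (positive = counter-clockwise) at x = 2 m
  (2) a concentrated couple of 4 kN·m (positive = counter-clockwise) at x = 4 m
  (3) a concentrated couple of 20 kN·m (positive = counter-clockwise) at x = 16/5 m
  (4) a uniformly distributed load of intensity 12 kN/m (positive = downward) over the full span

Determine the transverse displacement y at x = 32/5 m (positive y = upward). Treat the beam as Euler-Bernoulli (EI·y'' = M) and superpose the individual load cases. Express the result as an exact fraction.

Load 1 — applied couple M₀=-14 kN·m at a=2 m (b=L-a=6):
  y_1 = (M₀x³/(6L)-M₀(x-a)²/2+C₁x)/EI  [x>a] with C₁=M₀(3b²-L²)/(6L)=-77/6 = ((-14)·(32/5)³/(6·8)-(-14)·((32/5)-2)²/2+(-77/6)·(32/5))/10000 = -721/312500 m
Load 2 — applied couple M₀=4 kN·m at a=4 m (b=L-a=4):
  y_2 = (M₀x³/(6L)-M₀(x-a)²/2+C₁x)/EI  [x>a] with C₁=M₀(3b²-L²)/(6L)=-4/3 = (4·(32/5)³/(6·8)-4·((32/5)-4)²/2+(-4/3)·(32/5))/10000 = 14/78125 m
Load 3 — applied couple M₀=20 kN·m at a=16/5 m (b=L-a=24/5):
  y_3 = (M₀x³/(6L)-M₀(x-a)²/2+C₁x)/EI  [x>a] with C₁=M₀(3b²-L²)/(6L)=32/15 = (20·(32/5)³/(6·8)-20·((32/5)-(16/5))²/2+(32/15)·(32/5))/10000 = 32/15625 m
Load 4 — uniform load w=12 kN/m over full span:
  y_4 = -wx(L³-2Lx²+x³)/(24EI) = -12·(32/5)·(8³-2·8·(32/5)²+(32/5)³)/(24·10000) = -14848/390625 m
Superposition: y = Σ y_i = -59517/1562500 m ≈ -0.038091 m

y(32/5) = -59517/1562500 m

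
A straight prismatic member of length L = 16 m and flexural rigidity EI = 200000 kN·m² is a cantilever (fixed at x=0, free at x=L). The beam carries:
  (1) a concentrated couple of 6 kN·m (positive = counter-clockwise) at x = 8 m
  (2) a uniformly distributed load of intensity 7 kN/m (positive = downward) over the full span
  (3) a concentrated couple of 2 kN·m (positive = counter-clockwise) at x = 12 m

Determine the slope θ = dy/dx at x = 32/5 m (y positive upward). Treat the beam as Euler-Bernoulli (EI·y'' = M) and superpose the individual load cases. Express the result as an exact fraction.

Load 1 — applied couple M₀=6 kN·m at a=8 m (b=L-a=8):
  θ_1 = M₀x/EI  [x≤a] = 6·(32/5)/200000 = 3/15625 rad
Load 2 — uniform load w=7 kN/m over full span:
  θ_2 = -wx(x²-3Lx+3L²)/(6EI) = -7·(32/5)·((32/5)²-3·16·(32/5)+3·16²)/(6·200000) = -21952/1171875 rad
Load 3 — applied couple M₀=2 kN·m at a=12 m (b=L-a=4):
  θ_3 = M₀x/EI  [x≤a] = 2·(32/5)/200000 = 1/15625 rad
Superposition: θ = Σ θ_i = -21652/1171875 rad ≈ -0.018476 rad

θ(32/5) = -21652/1171875 rad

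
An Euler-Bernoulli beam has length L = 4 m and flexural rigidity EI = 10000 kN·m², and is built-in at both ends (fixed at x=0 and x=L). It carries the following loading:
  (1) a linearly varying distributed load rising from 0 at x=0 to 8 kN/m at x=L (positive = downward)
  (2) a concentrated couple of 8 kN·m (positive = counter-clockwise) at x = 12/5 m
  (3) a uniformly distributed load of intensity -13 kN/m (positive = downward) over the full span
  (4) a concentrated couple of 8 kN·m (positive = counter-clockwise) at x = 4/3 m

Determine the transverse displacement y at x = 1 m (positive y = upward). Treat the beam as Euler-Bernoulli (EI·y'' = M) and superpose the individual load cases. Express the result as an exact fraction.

Load 1 — triangular load w₀=8 kN/m (0→w₀ over full span):
  y_1 = -w₀x²(L-x)²(x+2L)/(120LEI) = -8·1²·(4-1)²·(1+2·4)/(120·4·10000) = -27/200000 m
Load 2 — applied couple M₀=8 kN·m at a=12/5 m (b=L-a=8/5):
  y_2 = (R_Ax³/6 - M_Ax²/2)/EI  [x≤a] with R_A=72/25, M_A=64/25 = ((72/25)·1³/6 - (64/25)·1²/2)/10000 = -1/12500 m
Load 3 — uniform load w=-13 kN/m over full span:
  y_3 = -wx²(L-x)²/(24EI) = -(-13)·1²·(4-1)²/(24·10000) = 39/80000 m
Load 4 — applied couple M₀=8 kN·m at a=4/3 m (b=L-a=8/3):
  y_4 = (R_Ax³/6 - M_Ax²/2)/EI  [x≤a] with R_A=8/3, M_A=0 = ((8/3)·1³/6 - 0·1²/2)/10000 = 1/22500 m
Superposition: y = Σ y_i = 1141/3600000 m ≈ 0.000317 m

y(1) = 1141/3600000 m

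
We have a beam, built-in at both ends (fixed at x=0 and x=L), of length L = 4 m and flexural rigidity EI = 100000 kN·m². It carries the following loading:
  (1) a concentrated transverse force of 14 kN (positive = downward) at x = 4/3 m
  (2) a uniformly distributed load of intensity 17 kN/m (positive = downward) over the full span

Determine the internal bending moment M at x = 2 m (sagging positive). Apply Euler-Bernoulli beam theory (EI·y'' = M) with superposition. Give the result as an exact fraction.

Load 1 — point force P=14 kN at a=4/3 m (b=L-a=8/3):
  M_1 = Pa²(a+3b)(L-x)/L³ - Pa²b/L²  [x>a] = 14·(4/3)²·((4/3)+3·(8/3))·(4-2)/4³ - 14·(4/3)²·(8/3)/4² = 28/9 kN·m
Load 2 — uniform load w=17 kN/m over full span:
  M_2 = wLx/2 - wL²/12 - wx²/2 = 17·4·2/2 - 17·4²/12 - 17·2²/2 = 34/3 kN·m
Superposition: M = Σ M_i = 130/9 kN·m ≈ 14.444444 kN·m

M(2) = 130/9 kN·m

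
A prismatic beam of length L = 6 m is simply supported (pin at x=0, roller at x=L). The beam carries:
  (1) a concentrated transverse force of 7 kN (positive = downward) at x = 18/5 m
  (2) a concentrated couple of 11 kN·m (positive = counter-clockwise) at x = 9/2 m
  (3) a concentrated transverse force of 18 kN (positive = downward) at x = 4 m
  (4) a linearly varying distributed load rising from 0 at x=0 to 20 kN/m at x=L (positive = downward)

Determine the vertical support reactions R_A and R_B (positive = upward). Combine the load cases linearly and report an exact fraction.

Load 1 — point force P=7 kN at a=18/5 m (b=L-a=12/5):
  R_A = Pb/L = 7·(12/5)/6 = 14/5 kN
  R_B = Pa/L = 7·(18/5)/6 = 21/5 kN
Load 2 — applied couple M₀=11 kN·m at a=9/2 m (b=L-a=3/2):
  R_A = M₀/L = 11/6 kN
  R_B = -M₀/L = -11/6 kN
Load 3 — point force P=18 kN at a=4 m (b=L-a=2):
  R_A = Pb/L = 18·2/6 = 6 kN
  R_B = Pa/L = 18·4/6 = 12 kN
Load 4 — triangular load w₀=20 kN/m (0→w₀ over full span):
  R_A = w₀L/6 = 20·6/6 = 20 kN
  R_B = w₀L/3 = 20·6/3 = 40 kN
Superposition: R_A = 919/30 kN, R_B = 1631/30 kN

R_A = 919/30 kN, R_B = 1631/30 kN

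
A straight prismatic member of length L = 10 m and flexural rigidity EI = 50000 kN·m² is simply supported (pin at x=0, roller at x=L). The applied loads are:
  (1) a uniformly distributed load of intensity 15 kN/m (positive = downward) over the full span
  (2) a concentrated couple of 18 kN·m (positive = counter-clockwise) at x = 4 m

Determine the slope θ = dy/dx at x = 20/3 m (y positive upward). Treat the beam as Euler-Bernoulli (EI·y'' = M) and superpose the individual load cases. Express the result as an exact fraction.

Load 1 — uniform load w=15 kN/m over full span:
  θ_1 = -w(L³-6Lx²+4x³)/(24EI) = -15·(10³-6·10·(20/3)²+4·(20/3)³)/(24·50000) = 13/2160 rad
Load 2 — applied couple M₀=18 kN·m at a=4 m (b=L-a=6):
  θ_2 = (M₀x²/(2L)-M₀(x-a)+C₁)/EI  [x>a] with C₁=M₀(3b²-L²)/(6L)=12/5 = (18·(20/3)²/(2·10)-18·((20/3)-4)+(12/5))/50000 = -7/62500 rad
Superposition: θ = Σ θ_i = 39869/6750000 rad ≈ 0.005907 rad

θ(20/3) = 39869/6750000 rad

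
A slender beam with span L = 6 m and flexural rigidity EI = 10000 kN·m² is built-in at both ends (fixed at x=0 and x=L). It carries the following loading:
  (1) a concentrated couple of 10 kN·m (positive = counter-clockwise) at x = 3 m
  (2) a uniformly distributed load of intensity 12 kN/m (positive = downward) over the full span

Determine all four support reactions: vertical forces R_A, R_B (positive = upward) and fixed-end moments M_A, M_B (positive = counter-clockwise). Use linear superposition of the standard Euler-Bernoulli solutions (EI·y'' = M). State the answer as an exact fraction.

Load 1 — applied couple M₀=10 kN·m at a=3 m (b=L-a=3):
  R_A = 6M₀ab/L³ = 6·10·3·3/6³ = 5/2 kN
  M_A = M₀b(2a-b)/L² = 10·3·(2·3-3)/6² = 5/2 kN·m
  R_B = -6M₀ab/L³ = -6·10·3·3/6³ = -5/2 kN
  M_B = M₀a(2b-a)/L² = 10·3·(2·3-3)/6² = 5/2 kN·m
Load 2 — uniform load w=12 kN/m over full span:
  R_A = wL/2 = 12·6/2 = 36 kN
  M_A = wL²/12 = 12·6²/12 = 36 kN·m
  R_B = wL/2 = 12·6/2 = 36 kN
  M_B = -wL²/12 = -12·6²/12 = -36 kN·m
Superposition: R_A = 77/2 kN, M_A = 77/2 kN·m, R_B = 67/2 kN, M_B = -67/2 kN·m

R_A = 77/2 kN, M_A = 77/2 kN·m, R_B = 67/2 kN, M_B = -67/2 kN·m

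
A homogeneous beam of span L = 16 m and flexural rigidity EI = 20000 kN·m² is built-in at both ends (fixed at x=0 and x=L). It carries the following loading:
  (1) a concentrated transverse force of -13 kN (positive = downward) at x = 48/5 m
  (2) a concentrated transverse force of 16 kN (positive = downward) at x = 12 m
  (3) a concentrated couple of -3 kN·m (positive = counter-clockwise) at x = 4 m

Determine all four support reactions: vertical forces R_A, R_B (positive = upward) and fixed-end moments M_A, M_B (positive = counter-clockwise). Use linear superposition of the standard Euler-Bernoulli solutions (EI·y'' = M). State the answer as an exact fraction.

Load 1 — point force P=-13 kN at a=48/5 m (b=L-a=32/5):
  R_A = Pb²(3a+b)/L³ = (-13)·(32/5)²·(3·(48/5)+(32/5))/16³ = -572/125 kN
  M_A = Pab²/L² = (-13)·(48/5)·(32/5)²/16² = -2496/125 kN·m
  R_B = Pa²(a+3b)/L³ = (-13)·(48/5)²·((48/5)+3·(32/5))/16³ = -1053/125 kN
  M_B = -Pa²b/L² = -(-13)·(48/5)²·(32/5)/16² = 3744/125 kN·m
Load 2 — point force P=16 kN at a=12 m (b=L-a=4):
  R_A = Pb²(3a+b)/L³ = 16·4²·(3·12+4)/16³ = 5/2 kN
  M_A = Pab²/L² = 16·12·4²/16² = 12 kN·m
  R_B = Pa²(a+3b)/L³ = 16·12²·(12+3·4)/16³ = 27/2 kN
  M_B = -Pa²b/L² = -16·12²·4/16² = -36 kN·m
Load 3 — applied couple M₀=-3 kN·m at a=4 m (b=L-a=12):
  R_A = 6M₀ab/L³ = 6·(-3)·4·12/16³ = -27/128 kN
  M_A = M₀b(2a-b)/L² = (-3)·12·(2·4-12)/16² = 9/16 kN·m
  R_B = -6M₀ab/L³ = -6·(-3)·4·12/16³ = 27/128 kN
  M_B = M₀a(2b-a)/L² = (-3)·4·(2·12-4)/16² = -15/16 kN·m
Superposition: R_A = -36591/16000 kN, M_A = -14811/2000 kN·m, R_B = 84591/16000 kN, M_B = -13971/2000 kN·m

R_A = -36591/16000 kN, M_A = -14811/2000 kN·m, R_B = 84591/16000 kN, M_B = -13971/2000 kN·m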